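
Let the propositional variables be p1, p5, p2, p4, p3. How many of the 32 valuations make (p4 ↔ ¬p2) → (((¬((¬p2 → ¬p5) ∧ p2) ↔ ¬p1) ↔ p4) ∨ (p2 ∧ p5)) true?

26

Initial set: {T ((p4 ↔ ¬p2) → (((¬((¬p2 → ¬p5) ∧ p2) ↔ ¬p1) ↔ p4) ∨ (p2 ∧ p5)))}.
T ((p4 ↔ ¬p2) → (((¬((¬p2 → ¬p5) ∧ p2) ↔ ¬p1) ↔ p4) ∨ (p2 ∧ p5))): β-rule — branch into F (p4 ↔ ¬p2)  //  T (((¬((¬p2 → ¬p5) ∧ p2) ↔ ¬p1) ↔ p4) ∨ (p2 ∧ p5)).
  branch 1 (add F (p4 ↔ ¬p2)):
    F (p4 ↔ ¬p2): β-rule — branch into T p4, F ¬p2  //  F p4, T ¬p2.
      branch 1.1 (add T p4, F ¬p2):
        ○ open, literals {p2=1, p4=1}.
      branch 1.2 (add F p4, T ¬p2):
        ○ open, literals {p2=0, p4=0}.
  branch 2 (add T (((¬((¬p2 → ¬p5) ∧ p2) ↔ ¬p1) ↔ p4) ∨ (p2 ∧ p5))):
    T (((¬((¬p2 → ¬p5) ∧ p2) ↔ ¬p1) ↔ p4) ∨ (p2 ∧ p5)): β-rule — branch into T ((¬((¬p2 → ¬p5) ∧ p2) ↔ ¬p1) ↔ p4)  //  T (p2 ∧ p5).
      branch 2.1 (add T ((¬((¬p2 → ¬p5) ∧ p2) ↔ ¬p1) ↔ p4)):
        T ((¬((¬p2 → ¬p5) ∧ p2) ↔ ¬p1) ↔ p4): β-rule — branch into T (¬((¬p2 → ¬p5) ∧ p2) ↔ ¬p1), T p4  //  F (¬((¬p2 → ¬p5) ∧ p2) ↔ ¬p1), F p4.
          branch 2.1.1 (add T (¬((¬p2 → ¬p5) ∧ p2) ↔ ¬p1), T p4):
            T (¬((¬p2 → ¬p5) ∧ p2) ↔ ¬p1): β-rule — branch into T ¬((¬p2 → ¬p5) ∧ p2), T ¬p1  //  F ¬((¬p2 → ¬p5) ∧ p2), F ¬p1.
              branch 2.1.1.1 (add T ¬((¬p2 → ¬p5) ∧ p2), T ¬p1):
                T ¬((¬p2 → ¬p5) ∧ p2): β-rule — branch into F (¬p2 → ¬p5)  //  F p2.
                  branch 2.1.1.1.1 (add F (¬p2 → ¬p5)):
                    F (¬p2 → ¬p5): α-rule — add T ¬p2, F ¬p5.
                    ○ open, literals {p1=0, p2=0, p4=1, p5=1}.
                  branch 2.1.1.1.2 (add F p2):
                    ○ open, literals {p1=0, p2=0, p4=1}.
              branch 2.1.1.2 (add F ¬((¬p2 → ¬p5) ∧ p2), F ¬p1):
                F ¬((¬p2 → ¬p5) ∧ p2): α-rule — add T (¬p2 → ¬p5), T p2.
                T (¬p2 → ¬p5): β-rule — branch into F ¬p2  //  T ¬p5.
                  branch 2.1.1.2.1 (add F ¬p2):
                    ○ open, literals {p1=1, p2=1, p4=1}.
                  branch 2.1.1.2.2 (add T ¬p5):
                    ○ open, literals {p1=1, p2=1, p4=1, p5=0}.
          branch 2.1.2 (add F (¬((¬p2 → ¬p5) ∧ p2) ↔ ¬p1), F p4):
            F (¬((¬p2 → ¬p5) ∧ p2) ↔ ¬p1): β-rule — branch into T ¬((¬p2 → ¬p5) ∧ p2), F ¬p1  //  F ¬((¬p2 → ¬p5) ∧ p2), T ¬p1.
              branch 2.1.2.1 (add T ¬((¬p2 → ¬p5) ∧ p2), F ¬p1):
                T ¬((¬p2 → ¬p5) ∧ p2): β-rule — branch into F (¬p2 → ¬p5)  //  F p2.
                  branch 2.1.2.1.1 (add F (¬p2 → ¬p5)):
                    F (¬p2 → ¬p5): α-rule — add T ¬p2, F ¬p5.
                    ○ open, literals {p1=1, p2=0, p4=0, p5=1}.
                  branch 2.1.2.1.2 (add F p2):
                    ○ open, literals {p1=1, p2=0, p4=0}.
              branch 2.1.2.2 (add F ¬((¬p2 → ¬p5) ∧ p2), T ¬p1):
                F ¬((¬p2 → ¬p5) ∧ p2): α-rule — add T (¬p2 → ¬p5), T p2.
                T (¬p2 → ¬p5): β-rule — branch into F ¬p2  //  T ¬p5.
                  branch 2.1.2.2.1 (add F ¬p2):
                    ○ open, literals {p1=0, p2=1, p4=0}.
                  branch 2.1.2.2.2 (add T ¬p5):
                    ○ open, literals {p1=0, p2=1, p4=0, p5=0}.
      branch 2.2 (add T (p2 ∧ p5)):
        T (p2 ∧ p5): α-rule — add T p2, T p5.
        ○ open, literals {p2=1, p5=1}.
0 branches closed, 11 open.
Each open branch fixes some atoms; the unmentioned ones are free. Counting distinct full assignments: branch {p2=1, p4=1} (p1, p5, p3) contributes 8 new; branch {p2=0, p4=0} (p1, p5, p3) contributes 8 new; branch {p1=0, p2=0, p4=1, p5=1} (p3) contributes 2 new; branch {p1=0, p2=0, p4=1} (p5, p3) contributes 2 new; branch {p1=1, p2=1, p4=1} (p5, p3) contributes 0 new; branch {p1=1, p2=1, p4=1, p5=0} (p3) contributes 0 new; branch {p1=1, p2=0, p4=0, p5=1} (p3) contributes 0 new; branch {p1=1, p2=0, p4=0} (p5, p3) contributes 0 new; branch {p1=0, p2=1, p4=0} (p5, p3) contributes 4 new; branch {p1=0, p2=1, p4=0, p5=0} (p3) contributes 0 new; branch {p2=1, p5=1} (p1, p4, p3) contributes 2 new. Total: 26.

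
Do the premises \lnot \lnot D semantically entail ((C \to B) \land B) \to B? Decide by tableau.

Yes

Initial set: {\lnot \lnot D; \lnot (((C \to B) \land B) \to B)}.
\lnot \lnot D: drop double negation, giving D.
\lnot (((C \to B) \land B) \to B): α-rule — add ((C \to B) \land B), \lnot B.
((C \to B) \land B): α-rule — add (C \to B), B.
× closes — contains both B and \lnot B.
All 1 branch closes.
Every branch closed, so the premises entail the conclusion.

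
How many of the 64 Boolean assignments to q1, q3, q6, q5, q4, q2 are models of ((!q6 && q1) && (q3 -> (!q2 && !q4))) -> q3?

56

Initial set: {(((!q6 && q1) && (q3 -> (!q2 && !q4))) -> q3)}.
(((!q6 && q1) && (q3 -> (!q2 && !q4))) -> q3): β-rule — branch into !((!q6 && q1) && (q3 -> (!q2 && !q4)))  //  q3.
  branch 1 (add !((!q6 && q1) && (q3 -> (!q2 && !q4)))):
    !((!q6 && q1) && (q3 -> (!q2 && !q4))): β-rule — branch into !(!q6 && q1)  //  !(q3 -> (!q2 && !q4)).
      branch 1.1 (add !(!q6 && q1)):
        !(!q6 && q1): β-rule — branch into !!q6  //  !q1.
          branch 1.1.1 (add !!q6):
            ○ open, literals {q6=T}.
          branch 1.1.2 (add !q1):
            ○ open, literals {q1=F}.
      branch 1.2 (add !(q3 -> (!q2 && !q4))):
        !(q3 -> (!q2 && !q4)): α-rule — add q3, !(!q2 && !q4).
        !(!q2 && !q4): β-rule — branch into !!q2  //  !!q4.
          branch 1.2.1 (add !!q2):
            ○ open, literals {q2=T, q3=T}.
          branch 1.2.2 (add !!q4):
            ○ open, literals {q3=T, q4=T}.
  branch 2 (add q3):
    ○ open, literals {q3=T}.
0 branches closed, 5 open.
Each open branch fixes some atoms; the unmentioned ones are free. Counting distinct full assignments: branch {q6=T} (q1, q3, q5, q4, q2) contributes 32 new; branch {q1=F} (q3, q6, q5, q4, q2) contributes 16 new; branch {q2=T, q3=T} (q1, q6, q5, q4) contributes 4 new; branch {q3=T, q4=T} (q1, q6, q5, q2) contributes 2 new; branch {q3=T} (q1, q6, q5, q4, q2) contributes 2 new. Total: 56.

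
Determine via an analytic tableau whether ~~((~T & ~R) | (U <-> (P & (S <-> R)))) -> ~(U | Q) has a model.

Initial set: {(~~((~T & ~R) | (U <-> (P & (S <-> R)))) -> ~(U | Q))}.
(~~((~T & ~R) | (U <-> (P & (S <-> R)))) -> ~(U | Q)): β-rule — branch into ~~~((~T & ~R) | (U <-> (P & (S <-> R))))  //  ~(U | Q).
  branch 1 (add ~~~((~T & ~R) | (U <-> (P & (S <-> R))))):
    ~~~((~T & ~R) | (U <-> (P & (S <-> R)))): drop double negation, giving ~((~T & ~R) | (U <-> (P & (S <-> R)))).
    ~((~T & ~R) | (U <-> (P & (S <-> R)))): α-rule — add ~(~T & ~R), ~(U <-> (P & (S <-> R))).
    ~(~T & ~R): β-rule — branch into ~~T  //  ~~R.
      branch 1.1 (add ~~T):
        ~(U <-> (P & (S <-> R))): β-rule — branch into U, ~(P & (S <-> R))  //  ~U, (P & (S <-> R)).
          branch 1.1.1 (add U, ~(P & (S <-> R))):
            ~(P & (S <-> R)): β-rule — branch into ~P  //  ~(S <-> R).
              branch 1.1.1.1 (add ~P):
                ○ open, literals {P=0, T=1, U=1}.
              branch 1.1.1.2 (add ~(S <-> R)):
                ~(S <-> R): β-rule — branch into S, ~R  //  ~S, R.
                  branch 1.1.1.2.1 (add S, ~R):
                    ○ open, literals {R=0, S=1, T=1, U=1}.
                  branch 1.1.1.2.2 (add ~S, R):
                    ○ open, literals {R=1, S=0, T=1, U=1}.
          branch 1.1.2 (add ~U, (P & (S <-> R))):
            (P & (S <-> R)): α-rule — add P, (S <-> R).
            (S <-> R): β-rule — branch into S, R  //  ~S, ~R.
              branch 1.1.2.1 (add S, R):
                ○ open, literals {P=1, R=1, S=1, T=1, U=0}.
              branch 1.1.2.2 (add ~S, ~R):
                ○ open, literals {P=1, R=0, S=0, T=1, U=0}.
      branch 1.2 (add ~~R):
        ~(U <-> (P & (S <-> R))): β-rule — branch into U, ~(P & (S <-> R))  //  ~U, (P & (S <-> R)).
          branch 1.2.1 (add U, ~(P & (S <-> R))):
            ~(P & (S <-> R)): β-rule — branch into ~P  //  ~(S <-> R).
              branch 1.2.1.1 (add ~P):
                ○ open, literals {P=0, R=1, U=1}.
              branch 1.2.1.2 (add ~(S <-> R)):
                ~(S <-> R): β-rule — branch into S, ~R  //  ~S, R.
                  branch 1.2.1.2.1 (add S, ~R):
                    × closes — contains both R and ~R.
                  branch 1.2.1.2.2 (add ~S, R):
                    ○ open, literals {R=1, S=0, U=1}.
          branch 1.2.2 (add ~U, (P & (S <-> R))):
            (P & (S <-> R)): α-rule — add P, (S <-> R).
            (S <-> R): β-rule — branch into S, R  //  ~S, ~R.
              branch 1.2.2.1 (add S, R):
                ○ open, literals {P=1, R=1, S=1, U=0}.
              branch 1.2.2.2 (add ~S, ~R):
                × closes — contains both R and ~R.
  branch 2 (add ~(U | Q)):
    ~(U | Q): α-rule — add ~U, ~Q.
    ○ open, literals {Q=0, U=0}.
2 branches closed, 9 open.
An open branch gives a satisfying assignment: P=0, T=1, U=1.

Satisfiable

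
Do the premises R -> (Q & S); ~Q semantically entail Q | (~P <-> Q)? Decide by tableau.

Initial set: {(R -> (Q & S)); ~Q; ~(Q | (~P <-> Q))}.
~(Q | (~P <-> Q)): α-rule — add ~Q, ~(~P <-> Q).
(R -> (Q & S)): β-rule — branch into ~R  //  (Q & S).
  branch 1 (add ~R):
    ~(~P <-> Q): β-rule — branch into ~P, ~Q  //  ~~P, Q.
      branch 1.1 (add ~P, ~Q):
        ○ open, literals {P=F, Q=F, R=F}.
      branch 1.2 (add ~~P, Q):
        × closes — contains both Q and ~Q.
  branch 2 (add (Q & S)):
    (Q & S): α-rule — add Q, S.
    × closes — contains both Q and ~Q.
2 branches closed, 1 open.
An open branch gives a countermodel: P=F, Q=F, R=F (unmentioned atoms arbitrary); the premises hold there but the conclusion fails.

No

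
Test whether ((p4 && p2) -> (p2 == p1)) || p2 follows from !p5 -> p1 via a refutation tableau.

Initial set: {(!p5 -> p1); !(((p4 && p2) -> (p2 == p1)) || p2)}.
!(((p4 && p2) -> (p2 == p1)) || p2): α-rule — add !((p4 && p2) -> (p2 == p1)), !p2.
!((p4 && p2) -> (p2 == p1)): α-rule — add (p4 && p2), !(p2 == p1).
(p4 && p2): α-rule — add p4, p2.
× closes — contains both p2 and !p2.
All 1 branch closes.
Every branch closed, so the premises entail the conclusion.

Yes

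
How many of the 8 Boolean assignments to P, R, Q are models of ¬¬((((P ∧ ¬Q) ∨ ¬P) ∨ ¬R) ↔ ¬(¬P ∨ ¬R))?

1

Initial set: {¬¬((((P ∧ ¬Q) ∨ ¬P) ∨ ¬R) ↔ ¬(¬P ∨ ¬R))}.
¬¬((((P ∧ ¬Q) ∨ ¬P) ∨ ¬R) ↔ ¬(¬P ∨ ¬R)): drop double negation, giving ((((P ∧ ¬Q) ∨ ¬P) ∨ ¬R) ↔ ¬(¬P ∨ ¬R)).
((((P ∧ ¬Q) ∨ ¬P) ∨ ¬R) ↔ ¬(¬P ∨ ¬R)): β-rule — branch into (((P ∧ ¬Q) ∨ ¬P) ∨ ¬R), ¬(¬P ∨ ¬R)  //  ¬(((P ∧ ¬Q) ∨ ¬P) ∨ ¬R), ¬¬(¬P ∨ ¬R).
  branch 1 (add (((P ∧ ¬Q) ∨ ¬P) ∨ ¬R), ¬(¬P ∨ ¬R)):
    ¬(¬P ∨ ¬R): α-rule — add ¬¬P, ¬¬R.
    (((P ∧ ¬Q) ∨ ¬P) ∨ ¬R): β-rule — branch into ((P ∧ ¬Q) ∨ ¬P)  //  ¬R.
      branch 1.1 (add ((P ∧ ¬Q) ∨ ¬P)):
        ((P ∧ ¬Q) ∨ ¬P): β-rule — branch into (P ∧ ¬Q)  //  ¬P.
          branch 1.1.1 (add (P ∧ ¬Q)):
            (P ∧ ¬Q): α-rule — add P, ¬Q.
            ○ open, literals {P=1, Q=0, R=1}.
          branch 1.1.2 (add ¬P):
            × closes — contains both P and ¬P.
      branch 1.2 (add ¬R):
        × closes — contains both R and ¬R.
  branch 2 (add ¬(((P ∧ ¬Q) ∨ ¬P) ∨ ¬R), ¬¬(¬P ∨ ¬R)):
    ¬(((P ∧ ¬Q) ∨ ¬P) ∨ ¬R): α-rule — add ¬((P ∧ ¬Q) ∨ ¬P), ¬¬R.
    ¬((P ∧ ¬Q) ∨ ¬P): α-rule — add ¬(P ∧ ¬Q), ¬¬P.
    ¬¬(¬P ∨ ¬R): β-rule — branch into ¬P  //  ¬R.
      branch 2.1 (add ¬P):
        × closes — contains both P and ¬P.
      branch 2.2 (add ¬R):
        × closes — contains both R and ¬R.
4 branches closed, 1 open.
Each open branch fixes some atoms; the unmentioned ones are free. Counting distinct full assignments: branch {P=1, Q=0, R=1} (none free) contributes 1 new. Total: 1.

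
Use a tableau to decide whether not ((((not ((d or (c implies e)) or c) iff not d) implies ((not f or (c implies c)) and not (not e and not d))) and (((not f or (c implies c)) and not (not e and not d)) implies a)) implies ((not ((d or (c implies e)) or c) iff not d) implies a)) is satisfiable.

Unsatisfiable

Initial set: {not ((((not ((d or (c implies e)) or c) iff not d) implies ((not f or (c implies c)) and not (not e and not d))) and (((not f or (c implies c)) and not (not e and not d)) implies a)) implies ((not ((d or (c implies e)) or c) iff not d) implies a))}.
not ((((not ((d or (c implies e)) or c) iff not d) implies ((not f or (c implies c)) and not (not e and not d))) and (((not f or (c implies c)) and not (not e and not d)) implies a)) implies ((not ((d or (c implies e)) or c) iff not d) implies a)): α-rule — add (((not ((d or (c implies e)) or c) iff not d) implies ((not f or (c implies c)) and not (not e and not d))) and (((not f or (c implies c)) and not (not e and not d)) implies a)), not ((not ((d or (c implies e)) or c) iff not d) implies a).
(((not ((d or (c implies e)) or c) iff not d) implies ((not f or (c implies c)) and not (not e and not d))) and (((not f or (c implies c)) and not (not e and not d)) implies a)): α-rule — add ((not ((d or (c implies e)) or c) iff not d) implies ((not f or (c implies c)) and not (not e and not d))), (((not f or (c implies c)) and not (not e and not d)) implies a).
not ((not ((d or (c implies e)) or c) iff not d) implies a): α-rule — add (not ((d or (c implies e)) or c) iff not d), not a.
((not ((d or (c implies e)) or c) iff not d) implies ((not f or (c implies c)) and not (not e and not d))): β-rule — branch into not (not ((d or (c implies e)) or c) iff not d)  //  ((not f or (c implies c)) and not (not e and not d)).
  branch 1 (add not (not ((d or (c implies e)) or c) iff not d)):
    (((not f or (c implies c)) and not (not e and not d)) implies a): β-rule — branch into not ((not f or (c implies c)) and not (not e and not d))  //  a.
      branch 1.1 (add not ((not f or (c implies c)) and not (not e and not d))):
        (not ((d or (c implies e)) or c) iff not d): β-rule — branch into not ((d or (c implies e)) or c), not d  //  not not ((d or (c implies e)) or c), not not d.
          branch 1.1.1 (add not ((d or (c implies e)) or c), not d):
            not ((d or (c implies e)) or c): α-rule — add not (d or (c implies e)), not c.
            not (d or (c implies e)): α-rule — add not d, not (c implies e).
            not (c implies e): α-rule — add c, not e.
            × closes — contains both c and not c.
          branch 1.1.2 (add not not ((d or (c implies e)) or c), not not d):
            not (not ((d or (c implies e)) or c) iff not d): β-rule — branch into not ((d or (c implies e)) or c), not not d  //  not not ((d or (c implies e)) or c), not d.
              branch 1.1.2.1 (add not ((d or (c implies e)) or c), not not d):
                not ((d or (c implies e)) or c): α-rule — add not (d or (c implies e)), not c.
                not (d or (c implies e)): α-rule — add not d, not (c implies e).
                × closes — contains both d and not d.
              branch 1.1.2.2 (add not not ((d or (c implies e)) or c), not d):
                × closes — contains both d and not d.
      branch 1.2 (add a):
        × closes — contains both a and not a.
  branch 2 (add ((not f or (c implies c)) and not (not e and not d))):
    ((not f or (c implies c)) and not (not e and not d)): α-rule — add (not f or (c implies c)), not (not e and not d).
    (((not f or (c implies c)) and not (not e and not d)) implies a): β-rule — branch into not ((not f or (c implies c)) and not (not e and not d))  //  a.
      branch 2.1 (add not ((not f or (c implies c)) and not (not e and not d))):
        (not ((d or (c implies e)) or c) iff not d): β-rule — branch into not ((d or (c implies e)) or c), not d  //  not not ((d or (c implies e)) or c), not not d.
          branch 2.1.1 (add not ((d or (c implies e)) or c), not d):
            not ((d or (c implies e)) or c): α-rule — add not (d or (c implies e)), not c.
            not (d or (c implies e)): α-rule — add not d, not (c implies e).
            not (c implies e): α-rule — add c, not e.
            × closes — contains both c and not c.
          branch 2.1.2 (add not not ((d or (c implies e)) or c), not not d):
            (not f or (c implies c)): β-rule — branch into not f  //  (c implies c).
              branch 2.1.2.1 (add not f):
                not (not e and not d): β-rule — branch into not not e  //  not not d.
                  branch 2.1.2.1.1 (add not not e):
                    not ((not f or (c implies c)) and not (not e and not d)): β-rule — branch into not (not f or (c implies c))  //  not not (not e and not d).
                      branch 2.1.2.1.1.1 (add not (not f or (c implies c))):
                        not (not f or (c implies c)): α-rule — add not not f, not (c implies c).
                        × closes — contains both f and not f.
                      branch 2.1.2.1.1.2 (add not not (not e and not d)):
                        not not (not e and not d): α-rule — add not e, not d.
                        × closes — contains both e and not e.
                  branch 2.1.2.1.2 (add not not d):
                    not ((not f or (c implies c)) and not (not e and not d)): β-rule — branch into not (not f or (c implies c))  //  not not (not e and not d).
                      branch 2.1.2.1.2.1 (add not (not f or (c implies c))):
                        not (not f or (c implies c)): α-rule — add not not f, not (c implies c).
                        × closes — contains both f and not f.
                      branch 2.1.2.1.2.2 (add not not (not e and not d)):
                        not not (not e and not d): α-rule — add not e, not d.
                        × closes — contains both d and not d.
              branch 2.1.2.2 (add (c implies c)):
                not (not e and not d): β-rule — branch into not not e  //  not not d.
                  branch 2.1.2.2.1 (add not not e):
                    not ((not f or (c implies c)) and not (not e and not d)): β-rule — branch into not (not f or (c implies c))  //  not not (not e and not d).
                      branch 2.1.2.2.1.1 (add not (not f or (c implies c))):
                        not (not f or (c implies c)): α-rule — add not not f, not (c implies c).
                        not (c implies c): α-rule — add c, not c.
                        × closes — contains both c and not c.
                      branch 2.1.2.2.1.2 (add not not (not e and not d)):
                        not not (not e and not d): α-rule — add not e, not d.
                        × closes — contains both e and not e.
                  branch 2.1.2.2.2 (add not not d):
                    not ((not f or (c implies c)) and not (not e and not d)): β-rule — branch into not (not f or (c implies c))  //  not not (not e and not d).
                      branch 2.1.2.2.2.1 (add not (not f or (c implies c))):
                        not (not f or (c implies c)): α-rule — add not not f, not (c implies c).
                        not (c implies c): α-rule — add c, not c.
                        × closes — contains both c and not c.
                      branch 2.1.2.2.2.2 (add not not (not e and not d)):
                        not not (not e and not d): α-rule — add not e, not d.
                        × closes — contains both d and not d.
      branch 2.2 (add a):
        × closes — contains both a and not a.
All 14 branches close.
Every branch closed; the formula is unsatisfiable.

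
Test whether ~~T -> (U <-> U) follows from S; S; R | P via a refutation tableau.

Initial set: {S; S; (R | P); ~(~~T -> (U <-> U))}.
~(~~T -> (U <-> U)): α-rule — add ~~T, ~(U <-> U).
~~T: drop double negation, giving T.
(R | P): β-rule — branch into R  //  P.
  branch 1 (add R):
    ~(U <-> U): β-rule — branch into U, ~U  //  ~U, U.
      branch 1.1 (add U, ~U):
        × closes — contains both U and ~U.
      branch 1.2 (add ~U, U):
        × closes — contains both U and ~U.
  branch 2 (add P):
    ~(U <-> U): β-rule — branch into U, ~U  //  ~U, U.
      branch 2.1 (add U, ~U):
        × closes — contains both U and ~U.
      branch 2.2 (add ~U, U):
        × closes — contains both U and ~U.
All 4 branches close.
Every branch closed, so the premises entail the conclusion.

Yes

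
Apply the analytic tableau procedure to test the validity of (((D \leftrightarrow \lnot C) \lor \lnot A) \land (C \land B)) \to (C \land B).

Assume the negation and expand:
Initial set: {\lnot ((((D \leftrightarrow \lnot C) \lor \lnot A) \land (C \land B)) \to (C \land B))}.
\lnot ((((D \leftrightarrow \lnot C) \lor \lnot A) \land (C \land B)) \to (C \land B)): α-rule — add (((D \leftrightarrow \lnot C) \lor \lnot A) \land (C \land B)), \lnot (C \land B).
(((D \leftrightarrow \lnot C) \lor \lnot A) \land (C \land B)): α-rule — add ((D \leftrightarrow \lnot C) \lor \lnot A), (C \land B).
(C \land B): α-rule — add C, B.
\lnot (C \land B): β-rule — branch into \lnot C  //  \lnot B.
  branch 1 (add \lnot C):
    × closes — contains both C and \lnot C.
  branch 2 (add \lnot B):
    × closes — contains both B and \lnot B.
All 2 branches close.
Every branch closed, so the negation is unsatisfiable and the formula is valid.

Valid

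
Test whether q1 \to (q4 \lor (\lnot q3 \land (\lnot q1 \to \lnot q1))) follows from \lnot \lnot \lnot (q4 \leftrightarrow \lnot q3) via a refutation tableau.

Initial set: {T \lnot \lnot \lnot (q4 \leftrightarrow \lnot q3); F (q1 \to (q4 \lor (\lnot q3 \land (\lnot q1 \to \lnot q1))))}.
T \lnot \lnot \lnot (q4 \leftrightarrow \lnot q3): drop double negation, giving T \lnot (q4 \leftrightarrow \lnot q3).
F (q1 \to (q4 \lor (\lnot q3 \land (\lnot q1 \to \lnot q1)))): α-rule — add T q1, F (q4 \lor (\lnot q3 \land (\lnot q1 \to \lnot q1))).
F (q4 \lor (\lnot q3 \land (\lnot q1 \to \lnot q1))): α-rule — add F q4, F (\lnot q3 \land (\lnot q1 \to \lnot q1)).
T \lnot (q4 \leftrightarrow \lnot q3): β-rule — branch into T q4, F \lnot q3  //  F q4, T \lnot q3.
  branch 1 (add T q4, F \lnot q3):
    × closes — contains both q4 and \lnot q4.
  branch 2 (add F q4, T \lnot q3):
    F (\lnot q3 \land (\lnot q1 \to \lnot q1)): β-rule — branch into F \lnot q3  //  F (\lnot q1 \to \lnot q1).
      branch 2.1 (add F \lnot q3):
        × closes — contains both q3 and \lnot q3.
      branch 2.2 (add F (\lnot q1 \to \lnot q1)):
        F (\lnot q1 \to \lnot q1): α-rule — add T \lnot q1, F \lnot q1.
        × closes — contains both q1 and \lnot q1.
All 3 branches close.
Every branch closed, so the premises entail the conclusion.

Yes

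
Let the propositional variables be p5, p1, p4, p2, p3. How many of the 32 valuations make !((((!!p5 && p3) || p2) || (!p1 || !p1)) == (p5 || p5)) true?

Initial set: {!((((!!p5 && p3) || p2) || (!p1 || !p1)) == (p5 || p5))}.
!((((!!p5 && p3) || p2) || (!p1 || !p1)) == (p5 || p5)): β-rule — branch into (((!!p5 && p3) || p2) || (!p1 || !p1)), !(p5 || p5)  //  !(((!!p5 && p3) || p2) || (!p1 || !p1)), (p5 || p5).
  branch 1 (add (((!!p5 && p3) || p2) || (!p1 || !p1)), !(p5 || p5)):
    !(p5 || p5): α-rule — add !p5, !p5.
    (((!!p5 && p3) || p2) || (!p1 || !p1)): β-rule — branch into ((!!p5 && p3) || p2)  //  (!p1 || !p1).
      branch 1.1 (add ((!!p5 && p3) || p2)):
        ((!!p5 && p3) || p2): β-rule — branch into (!!p5 && p3)  //  p2.
          branch 1.1.1 (add (!!p5 && p3)):
            (!!p5 && p3): α-rule — add !!p5, p3.
            !!p5: drop double negation, giving p5.
            × closes — contains both p5 and !p5.
          branch 1.1.2 (add p2):
            ○ open, literals {p2=1, p5=0}.
      branch 1.2 (add (!p1 || !p1)):
        (!p1 || !p1): β-rule — branch into !p1  //  !p1.
          branch 1.2.1 (add !p1):
            ○ open, literals {p1=0, p5=0}.
          branch 1.2.2 (add !p1):
            ○ open, literals {p1=0, p5=0}.
  branch 2 (add !(((!!p5 && p3) || p2) || (!p1 || !p1)), (p5 || p5)):
    !(((!!p5 && p3) || p2) || (!p1 || !p1)): α-rule — add !((!!p5 && p3) || p2), !(!p1 || !p1).
    !((!!p5 && p3) || p2): α-rule — add !(!!p5 && p3), !p2.
    !(!p1 || !p1): α-rule — add !!p1, !!p1.
    (p5 || p5): β-rule — branch into p5  //  p5.
      branch 2.1 (add p5):
        !(!!p5 && p3): β-rule — branch into !!!p5  //  !p3.
          branch 2.1.1 (add !!!p5):
            !!!p5: drop double negation, giving !p5.
            × closes — contains both p5 and !p5.
          branch 2.1.2 (add !p3):
            ○ open, literals {p1=1, p2=0, p3=0, p5=1}.
      branch 2.2 (add p5):
        !(!!p5 && p3): β-rule — branch into !!!p5  //  !p3.
          branch 2.2.1 (add !!!p5):
            !!!p5: drop double negation, giving !p5.
            × closes — contains both p5 and !p5.
          branch 2.2.2 (add !p3):
            ○ open, literals {p1=1, p2=0, p3=0, p5=1}.
3 branches closed, 5 open.
Each open branch fixes some atoms; the unmentioned ones are free. Counting distinct full assignments: branch {p2=1, p5=0} (p1, p4, p3) contributes 8 new; branch {p1=0, p5=0} (p4, p2, p3) contributes 4 new; branch {p1=0, p5=0} (p4, p2, p3) contributes 0 new; branch {p1=1, p2=0, p3=0, p5=1} (p4) contributes 2 new; branch {p1=1, p2=0, p3=0, p5=1} (p4) contributes 0 new. Total: 14.

14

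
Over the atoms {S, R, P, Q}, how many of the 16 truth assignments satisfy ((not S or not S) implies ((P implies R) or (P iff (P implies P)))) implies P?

8

Initial set: {T (((not S or not S) implies ((P implies R) or (P iff (P implies P)))) implies P)}.
T (((not S or not S) implies ((P implies R) or (P iff (P implies P)))) implies P): β-rule — branch into F ((not S or not S) implies ((P implies R) or (P iff (P implies P))))  //  T P.
  branch 1 (add F ((not S or not S) implies ((P implies R) or (P iff (P implies P))))):
    F ((not S or not S) implies ((P implies R) or (P iff (P implies P)))): α-rule — add T (not S or not S), F ((P implies R) or (P iff (P implies P))).
    F ((P implies R) or (P iff (P implies P))): α-rule — add F (P implies R), F (P iff (P implies P)).
    F (P implies R): α-rule — add T P, F R.
    T (not S or not S): β-rule — branch into T not S  //  T not S.
      branch 1.1 (add T not S):
        F (P iff (P implies P)): β-rule — branch into T P, F (P implies P)  //  F P, T (P implies P).
          branch 1.1.1 (add T P, F (P implies P)):
            F (P implies P): α-rule — add T P, F P.
            × closes — contains both P and not P.
          branch 1.1.2 (add F P, T (P implies P)):
            × closes — contains both P and not P.
      branch 1.2 (add T not S):
        F (P iff (P implies P)): β-rule — branch into T P, F (P implies P)  //  F P, T (P implies P).
          branch 1.2.1 (add T P, F (P implies P)):
            F (P implies P): α-rule — add T P, F P.
            × closes — contains both P and not P.
          branch 1.2.2 (add F P, T (P implies P)):
            × closes — contains both P and not P.
  branch 2 (add T P):
    ○ open, literals {P=T}.
4 branches closed, 1 open.
Each open branch fixes some atoms; the unmentioned ones are free. Counting distinct full assignments: branch {P=T} (S, R, Q) contributes 8 new. Total: 8.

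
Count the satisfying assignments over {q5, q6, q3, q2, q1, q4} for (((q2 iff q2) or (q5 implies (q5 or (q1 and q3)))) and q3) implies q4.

48

Initial set: {((((q2 iff q2) or (q5 implies (q5 or (q1 and q3)))) and q3) implies q4)}.
((((q2 iff q2) or (q5 implies (q5 or (q1 and q3)))) and q3) implies q4): β-rule — branch into not (((q2 iff q2) or (q5 implies (q5 or (q1 and q3)))) and q3)  //  q4.
  branch 1 (add not (((q2 iff q2) or (q5 implies (q5 or (q1 and q3)))) and q3)):
    not (((q2 iff q2) or (q5 implies (q5 or (q1 and q3)))) and q3): β-rule — branch into not ((q2 iff q2) or (q5 implies (q5 or (q1 and q3))))  //  not q3.
      branch 1.1 (add not ((q2 iff q2) or (q5 implies (q5 or (q1 and q3))))):
        not ((q2 iff q2) or (q5 implies (q5 or (q1 and q3)))): α-rule — add not (q2 iff q2), not (q5 implies (q5 or (q1 and q3))).
        not (q5 implies (q5 or (q1 and q3))): α-rule — add q5, not (q5 or (q1 and q3)).
        not (q5 or (q1 and q3)): α-rule — add not q5, not (q1 and q3).
        × closes — contains both q5 and not q5.
      branch 1.2 (add not q3):
        ○ open, literals {q3=0}.
  branch 2 (add q4):
    ○ open, literals {q4=1}.
1 branch closed, 2 open.
Each open branch fixes some atoms; the unmentioned ones are free. Counting distinct full assignments: branch {q3=0} (q5, q6, q2, q1, q4) contributes 32 new; branch {q4=1} (q5, q6, q3, q2, q1) contributes 16 new. Total: 48.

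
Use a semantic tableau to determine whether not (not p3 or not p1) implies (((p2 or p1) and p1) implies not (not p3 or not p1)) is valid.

Assume the negation and expand:
Initial set: {not (not (not p3 or not p1) implies (((p2 or p1) and p1) implies not (not p3 or not p1)))}.
not (not (not p3 or not p1) implies (((p2 or p1) and p1) implies not (not p3 or not p1))): α-rule — add not (not p3 or not p1), not (((p2 or p1) and p1) implies not (not p3 or not p1)).
not (not p3 or not p1): α-rule — add not not p3, not not p1.
not (((p2 or p1) and p1) implies not (not p3 or not p1)): α-rule — add ((p2 or p1) and p1), not not (not p3 or not p1).
((p2 or p1) and p1): α-rule — add (p2 or p1), p1.
not not (not p3 or not p1): β-rule — branch into not p3  //  not p1.
  branch 1 (add not p3):
    × closes — contains both p3 and not p3.
  branch 2 (add not p1):
    × closes — contains both p1 and not p1.
All 2 branches close.
Every branch closed, so the negation is unsatisfiable and the formula is valid.

Valid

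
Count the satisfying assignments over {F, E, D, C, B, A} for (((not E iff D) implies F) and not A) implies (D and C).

Initial set: {((((not E iff D) implies F) and not A) implies (D and C))}.
((((not E iff D) implies F) and not A) implies (D and C)): β-rule — branch into not (((not E iff D) implies F) and not A)  //  (D and C).
  branch 1 (add not (((not E iff D) implies F) and not A)):
    not (((not E iff D) implies F) and not A): β-rule — branch into not ((not E iff D) implies F)  //  not not A.
      branch 1.1 (add not ((not E iff D) implies F)):
        not ((not E iff D) implies F): α-rule — add (not E iff D), not F.
        (not E iff D): β-rule — branch into not E, D  //  not not E, not D.
          branch 1.1.1 (add not E, D):
            ○ open, literals {D=1, E=0, F=0}.
          branch 1.1.2 (add not not E, not D):
            ○ open, literals {D=0, E=1, F=0}.
      branch 1.2 (add not not A):
        ○ open, literals {A=1}.
  branch 2 (add (D and C)):
    (D and C): α-rule — add D, C.
    ○ open, literals {C=1, D=1}.
0 branches closed, 4 open.
Each open branch fixes some atoms; the unmentioned ones are free. Counting distinct full assignments: branch {D=1, E=0, F=0} (C, B, A) contributes 8 new; branch {D=0, E=1, F=0} (C, B, A) contributes 8 new; branch {A=1} (F, E, D, C, B) contributes 24 new; branch {C=1, D=1} (F, E, B, A) contributes 6 new. Total: 46.

46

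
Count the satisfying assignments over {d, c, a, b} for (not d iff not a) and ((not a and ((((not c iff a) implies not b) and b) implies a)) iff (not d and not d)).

Initial set: {((not d iff not a) and ((not a and ((((not c iff a) implies not b) and b) implies a)) iff (not d and not d)))}.
((not d iff not a) and ((not a and ((((not c iff a) implies not b) and b) implies a)) iff (not d and not d))): α-rule — add (not d iff not a), ((not a and ((((not c iff a) implies not b) and b) implies a)) iff (not d and not d)).
(not d iff not a): β-rule — branch into not d, not a  //  not not d, not not a.
  branch 1 (add not d, not a):
    ((not a and ((((not c iff a) implies not b) and b) implies a)) iff (not d and not d)): β-rule — branch into (not a and ((((not c iff a) implies not b) and b) implies a)), (not d and not d)  //  not (not a and ((((not c iff a) implies not b) and b) implies a)), not (not d and not d).
      branch 1.1 (add (not a and ((((not c iff a) implies not b) and b) implies a)), (not d and not d)):
        (not a and ((((not c iff a) implies not b) and b) implies a)): α-rule — add not a, ((((not c iff a) implies not b) and b) implies a).
        (not d and not d): α-rule — add not d, not d.
        ((((not c iff a) implies not b) and b) implies a): β-rule — branch into not (((not c iff a) implies not b) and b)  //  a.
          branch 1.1.1 (add not (((not c iff a) implies not b) and b)):
            not (((not c iff a) implies not b) and b): β-rule — branch into not ((not c iff a) implies not b)  //  not b.
              branch 1.1.1.1 (add not ((not c iff a) implies not b)):
                not ((not c iff a) implies not b): α-rule — add (not c iff a), not not b.
                (not c iff a): β-rule — branch into not c, a  //  not not c, not a.
                  branch 1.1.1.1.1 (add not c, a):
                    × closes — contains both a and not a.
                  branch 1.1.1.1.2 (add not not c, not a):
                    ○ open, literals {a=false, b=true, c=true, d=false}.
              branch 1.1.1.2 (add not b):
                ○ open, literals {a=false, b=false, d=false}.
          branch 1.1.2 (add a):
            × closes — contains both a and not a.
      branch 1.2 (add not (not a and ((((not c iff a) implies not b) and b) implies a)), not (not d and not d)):
        not (not a and ((((not c iff a) implies not b) and b) implies a)): β-rule — branch into not not a  //  not ((((not c iff a) implies not b) and b) implies a).
          branch 1.2.1 (add not not a):
            × closes — contains both a and not a.
          branch 1.2.2 (add not ((((not c iff a) implies not b) and b) implies a)):
            not ((((not c iff a) implies not b) and b) implies a): α-rule — add (((not c iff a) implies not b) and b), not a.
            (((not c iff a) implies not b) and b): α-rule — add ((not c iff a) implies not b), b.
            not (not d and not d): β-rule — branch into not not d  //  not not d.
              branch 1.2.2.1 (add not not d):
                × closes — contains both d and not d.
              branch 1.2.2.2 (add not not d):
                × closes — contains both d and not d.
  branch 2 (add not not d, not not a):
    ((not a and ((((not c iff a) implies not b) and b) implies a)) iff (not d and not d)): β-rule — branch into (not a and ((((not c iff a) implies not b) and b) implies a)), (not d and not d)  //  not (not a and ((((not c iff a) implies not b) and b) implies a)), not (not d and not d).
      branch 2.1 (add (not a and ((((not c iff a) implies not b) and b) implies a)), (not d and not d)):
        (not a and ((((not c iff a) implies not b) and b) implies a)): α-rule — add not a, ((((not c iff a) implies not b) and b) implies a).
        × closes — contains both a and not a.
      branch 2.2 (add not (not a and ((((not c iff a) implies not b) and b) implies a)), not (not d and not d)):
        not (not a and ((((not c iff a) implies not b) and b) implies a)): β-rule — branch into not not a  //  not ((((not c iff a) implies not b) and b) implies a).
          branch 2.2.1 (add not not a):
            not (not d and not d): β-rule — branch into not not d  //  not not d.
              branch 2.2.1.1 (add not not d):
                ○ open, literals {a=true, d=true}.
              branch 2.2.1.2 (add not not d):
                ○ open, literals {a=true, d=true}.
          branch 2.2.2 (add not ((((not c iff a) implies not b) and b) implies a)):
            not ((((not c iff a) implies not b) and b) implies a): α-rule — add (((not c iff a) implies not b) and b), not a.
            × closes — contains both a and not a.
7 branches closed, 4 open.
Each open branch fixes some atoms; the unmentioned ones are free. Counting distinct full assignments: branch {a=false, b=true, c=true, d=false} (none free) contributes 1 new; branch {a=false, b=false, d=false} (c) contributes 2 new; branch {a=true, d=true} (c, b) contributes 4 new; branch {a=true, d=true} (c, b) contributes 0 new. Total: 7.

7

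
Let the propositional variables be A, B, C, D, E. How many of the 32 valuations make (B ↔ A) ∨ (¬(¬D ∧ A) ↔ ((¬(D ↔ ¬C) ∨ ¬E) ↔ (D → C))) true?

26

Initial set: {((B ↔ A) ∨ (¬(¬D ∧ A) ↔ ((¬(D ↔ ¬C) ∨ ¬E) ↔ (D → C))))}.
((B ↔ A) ∨ (¬(¬D ∧ A) ↔ ((¬(D ↔ ¬C) ∨ ¬E) ↔ (D → C)))): β-rule — branch into (B ↔ A)  //  (¬(¬D ∧ A) ↔ ((¬(D ↔ ¬C) ∨ ¬E) ↔ (D → C))).
  branch 1 (add (B ↔ A)):
    (B ↔ A): β-rule — branch into B, A  //  ¬B, ¬A.
      branch 1.1 (add B, A):
        ○ open, literals {A=T, B=T}.
      branch 1.2 (add ¬B, ¬A):
        ○ open, literals {A=F, B=F}.
  branch 2 (add (¬(¬D ∧ A) ↔ ((¬(D ↔ ¬C) ∨ ¬E) ↔ (D → C)))):
    (¬(¬D ∧ A) ↔ ((¬(D ↔ ¬C) ∨ ¬E) ↔ (D → C))): β-rule — branch into ¬(¬D ∧ A), ((¬(D ↔ ¬C) ∨ ¬E) ↔ (D → C))  //  ¬¬(¬D ∧ A), ¬((¬(D ↔ ¬C) ∨ ¬E) ↔ (D → C)).
      branch 2.1 (add ¬(¬D ∧ A), ((¬(D ↔ ¬C) ∨ ¬E) ↔ (D → C))):
        ¬(¬D ∧ A): β-rule — branch into ¬¬D  //  ¬A.
          branch 2.1.1 (add ¬¬D):
            ((¬(D ↔ ¬C) ∨ ¬E) ↔ (D → C)): β-rule — branch into (¬(D ↔ ¬C) ∨ ¬E), (D → C)  //  ¬(¬(D ↔ ¬C) ∨ ¬E), ¬(D → C).
              branch 2.1.1.1 (add (¬(D ↔ ¬C) ∨ ¬E), (D → C)):
                (¬(D ↔ ¬C) ∨ ¬E): β-rule — branch into ¬(D ↔ ¬C)  //  ¬E.
                  branch 2.1.1.1.1 (add ¬(D ↔ ¬C)):
                    (D → C): β-rule — branch into ¬D  //  C.
                      branch 2.1.1.1.1.1 (add ¬D):
                        × closes — contains both D and ¬D.
                      branch 2.1.1.1.1.2 (add C):
                        ¬(D ↔ ¬C): β-rule — branch into D, ¬¬C  //  ¬D, ¬C.
                          branch 2.1.1.1.1.2.1 (add D, ¬¬C):
                            ○ open, literals {C=T, D=T}.
                          branch 2.1.1.1.1.2.2 (add ¬D, ¬C):
                            × closes — contains both D and ¬D.
                  branch 2.1.1.1.2 (add ¬E):
                    (D → C): β-rule — branch into ¬D  //  C.
                      branch 2.1.1.1.2.1 (add ¬D):
                        × closes — contains both D and ¬D.
                      branch 2.1.1.1.2.2 (add C):
                        ○ open, literals {C=T, D=T, E=F}.
              branch 2.1.1.2 (add ¬(¬(D ↔ ¬C) ∨ ¬E), ¬(D → C)):
                ¬(¬(D ↔ ¬C) ∨ ¬E): α-rule — add ¬¬(D ↔ ¬C), ¬¬E.
                ¬(D → C): α-rule — add D, ¬C.
                ¬¬(D ↔ ¬C): β-rule — branch into D, ¬C  //  ¬D, ¬¬C.
                  branch 2.1.1.2.1 (add D, ¬C):
                    ○ open, literals {C=F, D=T, E=T}.
                  branch 2.1.1.2.2 (add ¬D, ¬¬C):
                    × closes — contains both D and ¬D.
          branch 2.1.2 (add ¬A):
            ((¬(D ↔ ¬C) ∨ ¬E) ↔ (D → C)): β-rule — branch into (¬(D ↔ ¬C) ∨ ¬E), (D → C)  //  ¬(¬(D ↔ ¬C) ∨ ¬E), ¬(D → C).
              branch 2.1.2.1 (add (¬(D ↔ ¬C) ∨ ¬E), (D → C)):
                (¬(D ↔ ¬C) ∨ ¬E): β-rule — branch into ¬(D ↔ ¬C)  //  ¬E.
                  branch 2.1.2.1.1 (add ¬(D ↔ ¬C)):
                    (D → C): β-rule — branch into ¬D  //  C.
                      branch 2.1.2.1.1.1 (add ¬D):
                        ¬(D ↔ ¬C): β-rule — branch into D, ¬¬C  //  ¬D, ¬C.
                          branch 2.1.2.1.1.1.1 (add D, ¬¬C):
                            × closes — contains both D and ¬D.
                          branch 2.1.2.1.1.1.2 (add ¬D, ¬C):
                            ○ open, literals {A=F, C=F, D=F}.
                      branch 2.1.2.1.1.2 (add C):
                        ¬(D ↔ ¬C): β-rule — branch into D, ¬¬C  //  ¬D, ¬C.
                          branch 2.1.2.1.1.2.1 (add D, ¬¬C):
                            ○ open, literals {A=F, C=T, D=T}.
                          branch 2.1.2.1.1.2.2 (add ¬D, ¬C):
                            × closes — contains both C and ¬C.
                  branch 2.1.2.1.2 (add ¬E):
                    (D → C): β-rule — branch into ¬D  //  C.
                      branch 2.1.2.1.2.1 (add ¬D):
                        ○ open, literals {A=F, D=F, E=F}.
                      branch 2.1.2.1.2.2 (add C):
                        ○ open, literals {A=F, C=T, E=F}.
              branch 2.1.2.2 (add ¬(¬(D ↔ ¬C) ∨ ¬E), ¬(D → C)):
                ¬(¬(D ↔ ¬C) ∨ ¬E): α-rule — add ¬¬(D ↔ ¬C), ¬¬E.
                ¬(D → C): α-rule — add D, ¬C.
                ¬¬(D ↔ ¬C): β-rule — branch into D, ¬C  //  ¬D, ¬¬C.
                  branch 2.1.2.2.1 (add D, ¬C):
                    ○ open, literals {A=F, C=F, D=T, E=T}.
                  branch 2.1.2.2.2 (add ¬D, ¬¬C):
                    × closes — contains both D and ¬D.
      branch 2.2 (add ¬¬(¬D ∧ A), ¬((¬(D ↔ ¬C) ∨ ¬E) ↔ (D → C))):
        ¬¬(¬D ∧ A): α-rule — add ¬D, A.
        ¬((¬(D ↔ ¬C) ∨ ¬E) ↔ (D → C)): β-rule — branch into (¬(D ↔ ¬C) ∨ ¬E), ¬(D → C)  //  ¬(¬(D ↔ ¬C) ∨ ¬E), (D → C).
          branch 2.2.1 (add (¬(D ↔ ¬C) ∨ ¬E), ¬(D → C)):
            ¬(D → C): α-rule — add D, ¬C.
            × closes — contains both D and ¬D.
          branch 2.2.2 (add ¬(¬(D ↔ ¬C) ∨ ¬E), (D → C)):
            ¬(¬(D ↔ ¬C) ∨ ¬E): α-rule — add ¬¬(D ↔ ¬C), ¬¬E.
            (D → C): β-rule — branch into ¬D  //  C.
              branch 2.2.2.1 (add ¬D):
                ¬¬(D ↔ ¬C): β-rule — branch into D, ¬C  //  ¬D, ¬¬C.
                  branch 2.2.2.1.1 (add D, ¬C):
                    × closes — contains both D and ¬D.
                  branch 2.2.2.1.2 (add ¬D, ¬¬C):
                    ○ open, literals {A=T, C=T, D=F, E=T}.
              branch 2.2.2.2 (add C):
                ¬¬(D ↔ ¬C): β-rule — branch into D, ¬C  //  ¬D, ¬¬C.
                  branch 2.2.2.2.1 (add D, ¬C):
                    × closes — contains both D and ¬D.
                  branch 2.2.2.2.2 (add ¬D, ¬¬C):
                    ○ open, literals {A=T, C=T, D=F, E=T}.
10 branches closed, 12 open.
Each open branch fixes some atoms; the unmentioned ones are free. Counting distinct full assignments: branch {A=T, B=T} (C, D, E) contributes 8 new; branch {A=F, B=F} (C, D, E) contributes 8 new; branch {C=T, D=T} (A, B, E) contributes 4 new; branch {C=T, D=T, E=F} (A, B) contributes 0 new; branch {C=F, D=T, E=T} (A, B) contributes 2 new; branch {A=F, C=F, D=F} (B, E) contributes 2 new; branch {A=F, C=T, D=T} (B, E) contributes 0 new; branch {A=F, D=F, E=F} (B, C) contributes 1 new; branch {A=F, C=T, E=F} (B, D) contributes 0 new; branch {A=F, C=F, D=T, E=T} (B) contributes 0 new; branch {A=T, C=T, D=F, E=T} (B) contributes 1 new; branch {A=T, C=T, D=F, E=T} (B) contributes 0 new. Total: 26.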